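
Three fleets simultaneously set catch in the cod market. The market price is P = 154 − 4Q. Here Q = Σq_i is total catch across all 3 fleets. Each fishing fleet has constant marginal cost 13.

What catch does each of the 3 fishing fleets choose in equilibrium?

8.8125

A representative fishing fleet's profit is π_i = q_i(154 − 4Q) − 13q_i, with Q = q_i + Σ_{j≠i} q_j.
First-order condition: 141 − 8q_i − 4Σ_{j≠i} q_j = 0.
In a symmetric equilibrium every fishing fleet chooses the same q, so Σ_{j≠i} q_j = 2q. The condition becomes 141 − 16q = 0, giving q = 141/16 = 8.8125.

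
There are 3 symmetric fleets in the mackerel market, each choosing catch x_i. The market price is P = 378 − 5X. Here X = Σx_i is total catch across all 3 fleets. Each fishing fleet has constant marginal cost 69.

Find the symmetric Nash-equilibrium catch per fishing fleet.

A representative fishing fleet's profit is π_i = x_i(378 − 5X) − 69x_i, with X = x_i + Σ_{j≠i} x_j.
First-order condition: 309 − 10x_i − 5Σ_{j≠i} x_j = 0.
Imposing symmetry (x_j = x for all j) turns Σ_{j≠i} x_j into 2x, so 309 = 20x and x = 15.45.

15.45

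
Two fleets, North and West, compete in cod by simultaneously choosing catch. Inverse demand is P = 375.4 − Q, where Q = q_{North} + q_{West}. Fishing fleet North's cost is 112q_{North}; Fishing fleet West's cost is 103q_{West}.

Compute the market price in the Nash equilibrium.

196.8

Fishing fleet North's profit: π = q_{North}(375.4 − (q_{North} + q_{West})) − 112q_{North}.
∂π/∂q_{North} = 263.4 − 2q_{North} − q_{West} = 0, so q_{North} = 131.7 − 0.5q_{West}.
By the same steps for West: q_{West} = 136.2 − 0.5q_{North}.
Solving the two reaction functions simultaneously: (1 − (−0.5)(−0.5))q_{North} = 131.7 − 0.5·136.2, so 0.75q_{North} = 63.6 and q_{North} = 84.8.
Then q_{West} = 136.2 − 0.5·84.8 = 93.8.
Equilibrium price: P = 375.4 − 178.6 = 196.8.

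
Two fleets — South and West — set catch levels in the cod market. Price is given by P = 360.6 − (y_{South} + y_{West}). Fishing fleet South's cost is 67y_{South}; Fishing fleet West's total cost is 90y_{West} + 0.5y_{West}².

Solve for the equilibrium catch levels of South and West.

Fishing fleet South's profit: π = y_{South}(360.6 − (y_{South} + y_{West})) − 67y_{South}.
∂π/∂y_{South} = 293.6 − 2y_{South} − y_{West} = 0, so y_{South} = 146.8 − 0.5y_{West}.
For West: ∂π/∂y_{West} = 270.6 − 3y_{West} − y_{South} = 0 ⇒ y_{West} = 90.2 − (1/3)y_{South}.
Substituting the second reaction function into the first: y_{South} = 146.8 − 0.5(90.2 − (1/3)y_{South}), which gives (5/6)y_{South} = 101.7 ⇒ y_{South} = 122.04.
Then y_{West} = 90.2 − (1/3)·122.04 = 49.52.

122.04, 49.52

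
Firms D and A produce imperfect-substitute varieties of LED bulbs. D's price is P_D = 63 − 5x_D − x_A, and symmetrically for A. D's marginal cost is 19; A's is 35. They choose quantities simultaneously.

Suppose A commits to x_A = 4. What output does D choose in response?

4

Firm D's profit: π = x_D(63 − 5x_D − x_A) − 19x_D.
∂π/∂x_D = 44 − 10x_D − x_A = 0 ⇒ x_D = 4.4 − 0.1x_A.
At x_A = 4: x_D = 4.4 − 0.1·4 = 4.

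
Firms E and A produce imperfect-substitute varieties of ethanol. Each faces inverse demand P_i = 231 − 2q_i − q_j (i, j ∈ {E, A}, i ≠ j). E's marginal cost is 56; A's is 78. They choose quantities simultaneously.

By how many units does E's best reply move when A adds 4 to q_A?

-1

Firm E's profit: π = q_E(231 − 2q_E − q_A) − 56q_E.
∂π/∂q_E = 175 − 4q_E − q_A = 0 ⇒ q_E = 43.75 − 0.25q_A.
The reaction-function slope is −0.25, so a 4-unit rise in q_A moves q_E by −0.25 × 4 = −1. E's best response falls — the actions are strategic substitutes.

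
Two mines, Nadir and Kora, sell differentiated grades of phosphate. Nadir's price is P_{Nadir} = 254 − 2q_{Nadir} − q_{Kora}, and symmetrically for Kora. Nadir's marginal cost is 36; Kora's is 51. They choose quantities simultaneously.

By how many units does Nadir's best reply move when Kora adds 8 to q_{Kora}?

Mine Nadir's profit: π = q_{Nadir}(254 − 2q_{Nadir} − q_{Kora}) − 36q_{Nadir}.
∂π/∂q_{Nadir} = 218 − 4q_{Nadir} − q_{Kora} = 0 ⇒ q_{Nadir} = 54.5 − 0.25q_{Kora}.
The reaction-function slope is −0.25, so an 8-unit rise in q_{Kora} moves q_{Nadir} by −0.25 × 8 = −2. Nadir's best response falls — the actions are strategic substitutes.

-2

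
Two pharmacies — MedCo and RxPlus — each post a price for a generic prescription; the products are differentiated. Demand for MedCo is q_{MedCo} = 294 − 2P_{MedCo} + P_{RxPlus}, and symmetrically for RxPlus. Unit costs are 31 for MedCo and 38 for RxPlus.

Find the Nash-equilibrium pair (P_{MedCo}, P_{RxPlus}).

119.6, 122.4

MedCo's profit: π = (P_{MedCo} − 31)(294 − 2P_{MedCo} + P_{RxPlus}).
∂π/∂P_{MedCo} = 356 − 4P_{MedCo} + P_{RxPlus} = 0 ⇒ P_{MedCo} = 89 + 0.25P_{RxPlus}.
Similarly P_{RxPlus} = 92.5 + 0.25P_{MedCo}.
Substituting the second reaction function into the first: P_{MedCo} = 89 + 0.25(92.5 + 0.25P_{MedCo}), which gives 0.9375P_{MedCo} = 112.125 ⇒ P_{MedCo} = 119.6.
Then P_{RxPlus} = 92.5 + 0.25·119.6 = 122.4.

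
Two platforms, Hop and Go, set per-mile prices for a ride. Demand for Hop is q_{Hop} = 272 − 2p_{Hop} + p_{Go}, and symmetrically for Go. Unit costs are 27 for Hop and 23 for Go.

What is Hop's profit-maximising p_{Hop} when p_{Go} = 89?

103.75

Hop's profit: π = (p_{Hop} − 27)(272 − 2p_{Hop} + p_{Go}).
∂π/∂p_{Hop} = 326 − 4p_{Hop} + p_{Go} = 0 ⇒ p_{Hop} = 81.5 + 0.25p_{Go}.
At p_{Go} = 89: p_{Hop} = 81.5 + 0.25·89 = 103.75.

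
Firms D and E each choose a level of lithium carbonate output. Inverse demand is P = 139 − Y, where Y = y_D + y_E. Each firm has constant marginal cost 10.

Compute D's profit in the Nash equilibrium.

Firm D's profit: π = y_D(139 − (y_D + y_E)) − 10y_D.
∂π/∂y_D = 129 − 2y_D − y_E = 0, so y_D = 64.5 − 0.5y_E.
By symmetry y_E = y_D; substituting into the reaction function, 1.5y_D = 64.5 and y_D = 43.
Price P = 139 − 86 = 53.
D's profit: (53 − 10)·43 = 1849.

1849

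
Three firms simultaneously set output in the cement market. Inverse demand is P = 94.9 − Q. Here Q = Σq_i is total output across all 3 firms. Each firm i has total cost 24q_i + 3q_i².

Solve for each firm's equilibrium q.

A representative firm's profit is π_i = q_i(94.9 − Q) − 24q_i − 3q_i², with Q = q_i + Σ_{j≠i} q_j.
First-order condition: 70.9 − 8q_i − Σ_{j≠i} q_j = 0.
With identical firms, set every q_j = q: then 70.9 − 8q − 2q = 0, i.e. q = 70.9/10 = 7.09.

7.09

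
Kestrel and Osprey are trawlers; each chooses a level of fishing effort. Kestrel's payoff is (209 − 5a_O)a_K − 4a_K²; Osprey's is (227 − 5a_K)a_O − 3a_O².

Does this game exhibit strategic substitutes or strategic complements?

Expanding Kestrel's payoff: 209a_K − 5a_Oa_K − 4a_K².
∂π/∂a_K = 209 − 5a_O − 8a_K = 0, so a_K = 26.125 − 0.625a_O.
The best-response slope da_K/da_O = −0.625 < 0: the reaction function is downward-sloping, so the choices are strategic substitutes.

strategic substitutes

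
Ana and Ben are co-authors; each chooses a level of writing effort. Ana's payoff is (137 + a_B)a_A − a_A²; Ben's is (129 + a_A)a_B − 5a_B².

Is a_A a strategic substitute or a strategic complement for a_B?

Expanding Ana's payoff: 137a_A + a_Ba_A − a_A².
∂π/∂a_A = 137 + a_B − 2a_A = 0, so a_A = 68.5 + 0.5a_B.
The best-response slope da_A/da_B = 0.5 > 0: the reaction function is upward-sloping, so the choices are strategic complements.

strategic complements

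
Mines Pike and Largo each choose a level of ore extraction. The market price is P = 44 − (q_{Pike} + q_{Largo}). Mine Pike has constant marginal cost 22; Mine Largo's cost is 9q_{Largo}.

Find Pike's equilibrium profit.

9

Mine Pike's profit: π = q_{Pike}(44 − (q_{Pike} + q_{Largo})) − 22q_{Pike}.
∂π/∂q_{Pike} = 22 − 2q_{Pike} − q_{Largo} = 0, so q_{Pike} = 11 − 0.5q_{Largo}.
By the same steps for Largo: q_{Largo} = 17.5 − 0.5q_{Pike}.
Solving the two reaction functions simultaneously: (1 − (−0.5)(−0.5))q_{Pike} = 11 − 0.5·17.5, so 0.75q_{Pike} = 2.25 and q_{Pike} = 3.
Then q_{Largo} = 17.5 − 0.5·3 = 16.
Price P = 44 − 19 = 25.
Pike's profit: (25 − 22)·3 = 9.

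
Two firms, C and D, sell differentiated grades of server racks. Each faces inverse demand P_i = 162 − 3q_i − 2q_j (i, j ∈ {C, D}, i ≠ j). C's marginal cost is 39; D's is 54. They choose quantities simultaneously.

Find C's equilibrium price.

Firm C's profit: π = q_C(162 − 3q_C − 2q_D) − 39q_C.
∂π/∂q_C = 123 − 6q_C − 2q_D = 0 ⇒ q_C = 20.5 − (1/3)q_D.
Similarly q_D = 18 − (1/3)q_C.
Substituting the second reaction function into the first: q_C = 20.5 − (1/3)(18 − (1/3)q_C), which gives (8/9)q_C = 14.5 ⇒ q_C = 16.3125.
Then q_D = 18 − (1/3)·16.3125 = 12.5625.
P_C = 162 − 3·16.3125 − 2·12.5625 = 87.9375.

87.9375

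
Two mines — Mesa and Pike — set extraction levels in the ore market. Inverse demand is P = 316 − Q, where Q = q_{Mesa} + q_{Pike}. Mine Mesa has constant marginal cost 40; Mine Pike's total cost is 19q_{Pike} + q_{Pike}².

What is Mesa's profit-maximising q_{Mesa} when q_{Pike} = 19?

128.5

Mine Mesa's profit: π = q_{Mesa}(316 − (q_{Mesa} + q_{Pike})) − 40q_{Mesa}.
∂π/∂q_{Mesa} = 276 − 2q_{Mesa} − q_{Pike} = 0, so q_{Mesa} = 138 − 0.5q_{Pike}.
At q_{Pike} = 19: q_{Mesa} = 138 − 0.5·19 = 128.5.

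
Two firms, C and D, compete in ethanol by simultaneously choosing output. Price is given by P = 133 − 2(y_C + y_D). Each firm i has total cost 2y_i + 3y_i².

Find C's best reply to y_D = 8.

Firm C's profit: π = y_C(133 − 2(y_C + y_D)) − 2y_C − 3y_C².
∂π/∂y_C = 131 − 10y_C − 2y_D = 0, so y_C = 13.1 − 0.2y_D.
At y_D = 8: y_C = 13.1 − 0.2·8 = 11.5.

11.5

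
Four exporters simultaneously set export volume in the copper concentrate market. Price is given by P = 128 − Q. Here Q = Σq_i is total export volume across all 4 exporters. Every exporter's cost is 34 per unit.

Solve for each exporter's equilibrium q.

A representative exporter's profit is π_i = q_i(128 − Q) − 34q_i, with Q = q_i + Σ_{j≠i} q_j.
First-order condition: 94 − 2q_i − Σ_{j≠i} q_j = 0.
With identical exporters, set every q_j = q: then 94 − 2q − 3q = 0, i.e. q = 94/5 = 18.8.

18.8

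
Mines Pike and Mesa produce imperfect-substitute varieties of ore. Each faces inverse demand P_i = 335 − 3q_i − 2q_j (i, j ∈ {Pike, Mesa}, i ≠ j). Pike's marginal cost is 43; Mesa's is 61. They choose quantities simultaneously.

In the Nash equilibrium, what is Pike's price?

Mine Pike's profit: π = q_{Pike}(335 − 3q_{Pike} − 2q_{Mesa}) − 43q_{Pike}.
∂π/∂q_{Pike} = 292 − 6q_{Pike} − 2q_{Mesa} = 0 ⇒ q_{Pike} = 146/3 − (1/3)q_{Mesa}.
Similarly q_{Mesa} = 137/3 − (1/3)q_{Pike}.
Solving the two reaction functions simultaneously: (1 − (−1/3)(−1/3))q_{Pike} = 146/3 − (1/3)·(137/3), so (8/9)q_{Pike} = 301/9 and q_{Pike} = 37.625.
Then q_{Mesa} = 137/3 − (1/3)·37.625 = 33.125.
P_{Pike} = 335 − 3·37.625 − 2·33.125 = 155.875.

155.875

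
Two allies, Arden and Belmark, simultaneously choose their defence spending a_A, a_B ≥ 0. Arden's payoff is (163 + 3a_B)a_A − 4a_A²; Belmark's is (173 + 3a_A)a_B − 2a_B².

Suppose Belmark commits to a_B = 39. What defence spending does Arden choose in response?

35

Expanding Arden's payoff: 163a_A + 3a_Ba_A − 4a_A².
∂π/∂a_A = 163 + 3a_B − 8a_A = 0, so a_A = 20.375 + 0.375a_B.
At a_B = 39: a_A = 20.375 + 0.375·39 = 35.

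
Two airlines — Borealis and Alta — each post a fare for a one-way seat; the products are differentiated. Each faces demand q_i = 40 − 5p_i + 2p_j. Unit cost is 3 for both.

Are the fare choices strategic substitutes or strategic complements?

strategic complements

Borealis's profit: π = (p_{Borealis} − 3)(40 − 5p_{Borealis} + 2p_{Alta}).
∂π/∂p_{Borealis} = 55 − 10p_{Borealis} + 2p_{Alta} = 0 ⇒ p_{Borealis} = 5.5 + 0.2p_{Alta}.
The best-response slope dp_{Borealis}/dp_{Alta} = 0.2 > 0: the reaction function is upward-sloping, so the choices are strategic complements.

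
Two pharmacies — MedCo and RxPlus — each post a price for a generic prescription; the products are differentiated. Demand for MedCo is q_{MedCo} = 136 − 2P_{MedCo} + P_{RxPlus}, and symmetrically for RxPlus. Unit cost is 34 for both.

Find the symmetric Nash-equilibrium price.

68

MedCo's profit: π = (P_{MedCo} − 34)(136 − 2P_{MedCo} + P_{RxPlus}).
∂π/∂P_{MedCo} = 204 − 4P_{MedCo} + P_{RxPlus} = 0 ⇒ P_{MedCo} = 51 + 0.25P_{RxPlus}.
The game is symmetric, so in equilibrium P_{RxPlus} = P_{MedCo}: the reaction function gives 0.75P_{MedCo} = 51, hence P_{MedCo} = 68.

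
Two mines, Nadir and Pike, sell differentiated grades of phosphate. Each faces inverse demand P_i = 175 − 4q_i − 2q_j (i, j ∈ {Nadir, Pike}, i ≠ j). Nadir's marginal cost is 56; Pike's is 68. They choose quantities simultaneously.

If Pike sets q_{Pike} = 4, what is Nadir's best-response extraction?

13.875

Mine Nadir's profit: π = q_{Nadir}(175 − 4q_{Nadir} − 2q_{Pike}) − 56q_{Nadir}.
∂π/∂q_{Nadir} = 119 − 8q_{Nadir} − 2q_{Pike} = 0 ⇒ q_{Nadir} = 14.875 − 0.25q_{Pike}.
At q_{Pike} = 4: q_{Nadir} = 14.875 − 0.25·4 = 13.875.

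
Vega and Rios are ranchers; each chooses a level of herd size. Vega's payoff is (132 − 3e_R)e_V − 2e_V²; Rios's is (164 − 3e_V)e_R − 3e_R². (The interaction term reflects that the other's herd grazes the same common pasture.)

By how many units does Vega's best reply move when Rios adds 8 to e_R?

-6

Expanding Vega's payoff: 132e_V − 3e_Re_V − 2e_V².
∂π/∂e_V = 132 − 3e_R − 4e_V = 0, so e_V = 33 − 0.75e_R.
The reaction-function slope is −0.75, so an 8-unit rise in e_R moves e_V by −0.75 × 8 = −6. Vega's best response falls — the actions are strategic substitutes.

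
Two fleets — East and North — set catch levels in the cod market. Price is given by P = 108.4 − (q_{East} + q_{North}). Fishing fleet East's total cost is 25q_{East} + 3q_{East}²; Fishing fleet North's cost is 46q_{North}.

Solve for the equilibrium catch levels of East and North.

6.96, 27.72

Fishing fleet East's profit: π = q_{East}(108.4 − (q_{East} + q_{North})) − 25q_{East} − 3q_{East}².
∂π/∂q_{East} = 83.4 − 8q_{East} − q_{North} = 0, so q_{East} = 10.425 − 0.125q_{North}.
For North: ∂π/∂q_{North} = 62.4 − 2q_{North} − q_{East} = 0 ⇒ q_{North} = 31.2 − 0.5q_{East}.
Plugging q_{North} into East's best response: q_{East} = 10.425 − 0.125(31.2 − 0.5q_{East}) ⇒ 0.9375q_{East} = 6.525, so q_{East} = 6.96.
Then q_{North} = 31.2 − 0.5·6.96 = 27.72.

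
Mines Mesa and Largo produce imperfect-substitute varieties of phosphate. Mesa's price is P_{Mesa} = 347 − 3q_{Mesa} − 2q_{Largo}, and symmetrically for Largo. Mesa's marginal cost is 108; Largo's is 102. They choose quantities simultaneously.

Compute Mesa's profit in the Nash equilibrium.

2610.75

Mine Mesa's profit: π = q_{Mesa}(347 − 3q_{Mesa} − 2q_{Largo}) − 108q_{Mesa}.
∂π/∂q_{Mesa} = 239 − 6q_{Mesa} − 2q_{Largo} = 0 ⇒ q_{Mesa} = 239/6 − (1/3)q_{Largo}.
Similarly q_{Largo} = 245/6 − (1/3)q_{Mesa}.
Plugging q_{Largo} into Mesa's best response: q_{Mesa} = 239/6 − (1/3)(245/6 − (1/3)q_{Mesa}) ⇒ (8/9)q_{Mesa} = 236/9, so q_{Mesa} = 29.5.
Then q_{Largo} = 245/6 − (1/3)·29.5 = 31.
P_{Mesa} = 347 − 3·29.5 − 2·31 = 196.5.
Profit = (196.5 − 108)·29.5 = 2610.75.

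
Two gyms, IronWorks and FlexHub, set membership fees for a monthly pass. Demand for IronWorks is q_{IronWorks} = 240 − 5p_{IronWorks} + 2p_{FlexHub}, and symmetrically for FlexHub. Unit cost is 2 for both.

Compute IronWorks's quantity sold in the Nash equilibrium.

146.25

IronWorks's profit: π = (p_{IronWorks} − 2)(240 − 5p_{IronWorks} + 2p_{FlexHub}).
∂π/∂p_{IronWorks} = 250 − 10p_{IronWorks} + 2p_{FlexHub} = 0 ⇒ p_{IronWorks} = 25 + 0.2p_{FlexHub}.
The game is symmetric, so in equilibrium p_{FlexHub} = p_{IronWorks}: the reaction function gives 0.8p_{IronWorks} = 25, hence p_{IronWorks} = 31.25.
q_{IronWorks} = 240 − 5·31.25 + 2·31.25 = 146.25.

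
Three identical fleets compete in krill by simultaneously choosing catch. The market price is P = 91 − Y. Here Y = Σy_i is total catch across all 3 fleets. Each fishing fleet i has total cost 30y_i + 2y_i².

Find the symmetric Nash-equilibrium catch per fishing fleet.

A representative fishing fleet's profit is π_i = y_i(91 − Y) − 30y_i − 2y_i², with Y = y_i + Σ_{j≠i} y_j.
First-order condition: 61 − 6y_i − Σ_{j≠i} y_j = 0.
Imposing symmetry (y_j = y for all j) turns Σ_{j≠i} y_j into 2y, so 61 = 8y and y = 7.625.

7.625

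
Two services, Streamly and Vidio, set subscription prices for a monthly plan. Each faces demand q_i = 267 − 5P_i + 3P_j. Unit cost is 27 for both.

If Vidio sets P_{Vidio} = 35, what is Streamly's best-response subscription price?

Streamly's profit: π = (P_{Streamly} − 27)(267 − 5P_{Streamly} + 3P_{Vidio}).
∂π/∂P_{Streamly} = 402 − 10P_{Streamly} + 3P_{Vidio} = 0 ⇒ P_{Streamly} = 40.2 + 0.3P_{Vidio}.
At P_{Vidio} = 35: P_{Streamly} = 40.2 + 0.3·35 = 50.7.

50.7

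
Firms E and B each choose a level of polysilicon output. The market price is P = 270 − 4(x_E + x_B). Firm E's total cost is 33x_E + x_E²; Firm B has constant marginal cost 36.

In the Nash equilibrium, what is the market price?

Firm E's profit: π = x_E(270 − 4(x_E + x_B)) − 33x_E − x_E².
∂π/∂x_E = 237 − 10x_E − 4x_B = 0, so x_E = 23.7 − 0.4x_B.
For B: ∂π/∂x_B = 234 − 8x_B − 4x_E = 0 ⇒ x_B = 29.25 − 0.5x_E.
Plugging x_B into E's best response: x_E = 23.7 − 0.4(29.25 − 0.5x_E) ⇒ 0.8x_E = 12, so x_E = 15.
Then x_B = 29.25 − 0.5·15 = 21.75.
Equilibrium price: P = 270 − 4·36.75 = 123.

123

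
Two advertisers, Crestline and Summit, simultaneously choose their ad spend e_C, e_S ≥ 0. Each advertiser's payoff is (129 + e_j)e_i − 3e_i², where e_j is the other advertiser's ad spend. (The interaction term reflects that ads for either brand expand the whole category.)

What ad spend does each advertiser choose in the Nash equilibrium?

25.8

Crestline's payoff is (129 + e_S)e_C − 3e_C².
∂π/∂e_C = 129 + e_S − 6e_C = 0, so e_C = 21.5 + (1/6)e_S.
Setting e_C = e_S in the reaction function: e_C = 21.5 + (1/6)e_C, so e_C = 21.5 / (5/6) = 25.8.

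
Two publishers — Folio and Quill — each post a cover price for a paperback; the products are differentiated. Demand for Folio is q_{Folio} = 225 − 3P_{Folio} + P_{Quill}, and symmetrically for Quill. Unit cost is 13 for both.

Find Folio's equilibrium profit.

4752.12

Folio's profit: π = (P_{Folio} − 13)(225 − 3P_{Folio} + P_{Quill}).
∂π/∂P_{Folio} = 264 − 6P_{Folio} + P_{Quill} = 0 ⇒ P_{Folio} = 44 + (1/6)P_{Quill}.
Setting P_{Folio} = P_{Quill} in the reaction function: P_{Folio} = 44 + (1/6)P_{Folio}, so P_{Folio} = 44 / (5/6) = 52.8.
q_{Folio} = 225 − 3·52.8 + 52.8 = 119.4.
Profit = (52.8 − 13)·119.4 = 4752.12.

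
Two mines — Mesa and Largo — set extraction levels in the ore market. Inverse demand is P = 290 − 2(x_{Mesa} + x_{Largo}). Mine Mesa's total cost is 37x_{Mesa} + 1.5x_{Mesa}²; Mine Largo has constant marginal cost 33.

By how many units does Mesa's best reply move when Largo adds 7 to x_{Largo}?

-2

Mine Mesa's profit: π = x_{Mesa}(290 − 2(x_{Mesa} + x_{Largo})) − 37x_{Mesa} − 1.5x_{Mesa}².
∂π/∂x_{Mesa} = 253 − 7x_{Mesa} − 2x_{Largo} = 0, so x_{Mesa} = 253/7 − (2/7)x_{Largo}.
The reaction-function slope is −2/7, so a 7-unit rise in x_{Largo} moves x_{Mesa} by −2/7 × 7 = −2. Mesa's best response falls — the actions are strategic substitutes.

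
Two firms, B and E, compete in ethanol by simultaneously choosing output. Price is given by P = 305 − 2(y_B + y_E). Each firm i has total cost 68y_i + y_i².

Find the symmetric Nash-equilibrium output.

Firm B's profit: π = y_B(305 − 2(y_B + y_E)) − 68y_B − y_B².
∂π/∂y_B = 237 − 6y_B − 2y_E = 0, so y_B = 39.5 − (1/3)y_E.
Setting y_B = y_E in the reaction function: y_B = 39.5 − (1/3)y_B, so y_B = 39.5 / (4/3) = 29.625.

29.625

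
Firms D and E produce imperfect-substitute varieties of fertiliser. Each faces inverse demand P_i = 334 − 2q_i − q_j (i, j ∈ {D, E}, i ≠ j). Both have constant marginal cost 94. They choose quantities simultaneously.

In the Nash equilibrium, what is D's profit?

4608

Firm D's profit: π = q_D(334 − 2q_D − q_E) − 94q_D.
∂π/∂q_D = 240 − 4q_D − q_E = 0 ⇒ q_D = 60 − 0.25q_E.
The game is symmetric, so in equilibrium q_E = q_D: the reaction function gives 1.25q_D = 60, hence q_D = 48.
P_D = 334 − 2·48 − 48 = 190.
Profit = (190 − 94)·48 = 4608.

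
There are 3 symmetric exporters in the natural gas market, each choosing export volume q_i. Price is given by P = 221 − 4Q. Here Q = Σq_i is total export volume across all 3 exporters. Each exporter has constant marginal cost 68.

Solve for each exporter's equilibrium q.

A representative exporter's profit is π_i = q_i(221 − 4Q) − 68q_i, with Q = q_i + Σ_{j≠i} q_j.
First-order condition: 153 − 8q_i − 4Σ_{j≠i} q_j = 0.
With identical exporters, set every q_j = q: then 153 − 8q − 8q = 0, i.e. q = 153/16 = 9.5625.

9.5625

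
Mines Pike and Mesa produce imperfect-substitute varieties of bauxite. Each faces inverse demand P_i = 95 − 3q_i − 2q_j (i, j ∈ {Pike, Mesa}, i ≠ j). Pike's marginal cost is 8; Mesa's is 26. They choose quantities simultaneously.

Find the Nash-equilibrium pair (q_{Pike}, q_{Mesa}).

Mine Pike's profit: π = q_{Pike}(95 − 3q_{Pike} − 2q_{Mesa}) − 8q_{Pike}.
∂π/∂q_{Pike} = 87 − 6q_{Pike} − 2q_{Mesa} = 0 ⇒ q_{Pike} = 14.5 − (1/3)q_{Mesa}.
Similarly q_{Mesa} = 11.5 − (1/3)q_{Pike}.
Substituting the second reaction function into the first: q_{Pike} = 14.5 − (1/3)(11.5 − (1/3)q_{Pike}), which gives (8/9)q_{Pike} = 32/3 ⇒ q_{Pike} = 12.
Then q_{Mesa} = 11.5 − (1/3)·12 = 7.5.

12, 7.5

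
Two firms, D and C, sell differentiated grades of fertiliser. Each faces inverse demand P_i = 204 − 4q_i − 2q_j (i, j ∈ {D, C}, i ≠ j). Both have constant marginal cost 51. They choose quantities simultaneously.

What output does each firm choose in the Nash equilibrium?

15.3

Firm D's profit: π = q_D(204 − 4q_D − 2q_C) − 51q_D.
∂π/∂q_D = 153 − 8q_D − 2q_C = 0 ⇒ q_D = 19.125 − 0.25q_C.
By symmetry q_C = q_D; substituting into the reaction function, 1.25q_D = 19.125 and q_D = 15.3.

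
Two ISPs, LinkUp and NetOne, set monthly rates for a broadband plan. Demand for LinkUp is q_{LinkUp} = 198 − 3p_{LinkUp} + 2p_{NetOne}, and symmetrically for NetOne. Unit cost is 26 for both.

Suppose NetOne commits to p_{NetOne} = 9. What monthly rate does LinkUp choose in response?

49

LinkUp's profit: π = (p_{LinkUp} − 26)(198 − 3p_{LinkUp} + 2p_{NetOne}).
∂π/∂p_{LinkUp} = 276 − 6p_{LinkUp} + 2p_{NetOne} = 0 ⇒ p_{LinkUp} = 46 + (1/3)p_{NetOne}.
At p_{NetOne} = 9: p_{LinkUp} = 46 + (1/3)·9 = 49.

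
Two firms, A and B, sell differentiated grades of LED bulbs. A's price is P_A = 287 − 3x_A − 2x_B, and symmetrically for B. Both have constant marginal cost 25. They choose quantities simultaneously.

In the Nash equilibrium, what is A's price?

Firm A's profit: π = x_A(287 − 3x_A − 2x_B) − 25x_A.
∂π/∂x_A = 262 − 6x_A − 2x_B = 0 ⇒ x_A = 131/3 − (1/3)x_B.
The game is symmetric, so in equilibrium x_B = x_A: the reaction function gives (4/3)x_A = 131/3, hence x_A = 32.75.
P_A = 287 − 3·32.75 − 2·32.75 = 123.25.

123.25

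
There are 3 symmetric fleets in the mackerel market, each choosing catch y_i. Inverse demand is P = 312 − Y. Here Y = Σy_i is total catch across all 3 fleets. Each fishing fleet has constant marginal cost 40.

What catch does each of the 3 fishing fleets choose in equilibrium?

A representative fishing fleet's profit is π_i = y_i(312 − Y) − 40y_i, with Y = y_i + Σ_{j≠i} y_j.
First-order condition: 272 − 2y_i − Σ_{j≠i} y_j = 0.
With identical fishing fleets, set every y_j = y: then 272 − 2y − 2y = 0, i.e. y = 272/4 = 68.

68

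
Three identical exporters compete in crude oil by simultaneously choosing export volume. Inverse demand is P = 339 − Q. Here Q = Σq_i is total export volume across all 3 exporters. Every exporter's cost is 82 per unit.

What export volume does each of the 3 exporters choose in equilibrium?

64.25

A representative exporter's profit is π_i = q_i(339 − Q) − 82q_i, with Q = q_i + Σ_{j≠i} q_j.
First-order condition: 257 − 2q_i − Σ_{j≠i} q_j = 0.
Imposing symmetry (q_j = q for all j) turns Σ_{j≠i} q_j into 2q, so 257 = 4q and q = 64.25.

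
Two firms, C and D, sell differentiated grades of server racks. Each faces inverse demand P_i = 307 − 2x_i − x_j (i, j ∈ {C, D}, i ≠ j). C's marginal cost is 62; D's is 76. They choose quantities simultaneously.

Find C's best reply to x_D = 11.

58.5

Firm C's profit: π = x_C(307 − 2x_C − x_D) − 62x_C.
∂π/∂x_C = 245 − 4x_C − x_D = 0 ⇒ x_C = 61.25 − 0.25x_D.
At x_D = 11: x_C = 61.25 − 0.25·11 = 58.5.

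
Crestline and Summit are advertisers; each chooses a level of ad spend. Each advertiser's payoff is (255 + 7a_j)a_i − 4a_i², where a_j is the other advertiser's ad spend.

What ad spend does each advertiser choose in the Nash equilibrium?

Crestline's payoff is (255 + 7a_S)a_C − 4a_C².
∂π/∂a_C = 255 + 7a_S − 8a_C = 0, so a_C = 31.875 + 0.875a_S.
By symmetry a_S = a_C; substituting into the reaction function, 0.125a_C = 31.875 and a_C = 255.

255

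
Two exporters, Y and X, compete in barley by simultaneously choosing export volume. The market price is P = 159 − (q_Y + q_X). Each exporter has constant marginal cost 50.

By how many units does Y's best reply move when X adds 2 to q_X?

-1

Exporter Y's profit: π = q_Y(159 − (q_Y + q_X)) − 50q_Y.
∂π/∂q_Y = 109 − 2q_Y − q_X = 0, so q_Y = 54.5 − 0.5q_X.
The reaction-function slope is −0.5, so a 2-unit rise in q_X moves q_Y by −0.5 × 2 = −1. Y's best response falls — the actions are strategic substitutes.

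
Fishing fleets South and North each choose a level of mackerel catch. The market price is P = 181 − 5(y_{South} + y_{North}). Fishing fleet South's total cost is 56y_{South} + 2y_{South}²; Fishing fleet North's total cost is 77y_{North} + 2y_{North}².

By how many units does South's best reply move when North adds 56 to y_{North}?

-20

Fishing fleet South's profit: π = y_{South}(181 − 5(y_{South} + y_{North})) − 56y_{South} − 2y_{South}².
∂π/∂y_{South} = 125 − 14y_{South} − 5y_{North} = 0, so y_{South} = 125/14 − (5/14)y_{North}.
The reaction-function slope is −5/14, so a 56-unit rise in y_{North} moves y_{South} by −5/14 × 56 = −20. South's best response falls — the actions are strategic substitutes.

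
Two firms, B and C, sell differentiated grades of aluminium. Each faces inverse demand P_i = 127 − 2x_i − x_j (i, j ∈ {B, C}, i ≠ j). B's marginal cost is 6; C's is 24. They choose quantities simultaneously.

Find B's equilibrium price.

56.8

Firm B's profit: π = x_B(127 − 2x_B − x_C) − 6x_B.
∂π/∂x_B = 121 − 4x_B − x_C = 0 ⇒ x_B = 30.25 − 0.25x_C.
Similarly x_C = 25.75 − 0.25x_B.
Plugging x_C into B's best response: x_B = 30.25 − 0.25(25.75 − 0.25x_B) ⇒ 0.9375x_B = 23.8125, so x_B = 25.4.
Then x_C = 25.75 − 0.25·25.4 = 19.4.
P_B = 127 − 2·25.4 − 19.4 = 56.8.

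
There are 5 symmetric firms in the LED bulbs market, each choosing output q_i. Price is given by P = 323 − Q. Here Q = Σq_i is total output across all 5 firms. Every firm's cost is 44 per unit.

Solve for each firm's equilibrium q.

46.5

A representative firm's profit is π_i = q_i(323 − Q) − 44q_i, with Q = q_i + Σ_{j≠i} q_j.
First-order condition: 279 − 2q_i − Σ_{j≠i} q_j = 0.
In a symmetric equilibrium every firm chooses the same q, so Σ_{j≠i} q_j = 4q. The condition becomes 279 − 6q = 0, giving q = 279/6 = 46.5.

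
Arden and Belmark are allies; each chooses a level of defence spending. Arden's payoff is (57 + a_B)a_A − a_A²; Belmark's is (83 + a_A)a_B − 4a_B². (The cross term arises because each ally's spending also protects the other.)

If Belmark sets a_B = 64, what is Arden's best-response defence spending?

60.5

Expanding Arden's payoff: 57a_A + a_Ba_A − a_A².
∂π/∂a_A = 57 + a_B − 2a_A = 0, so a_A = 28.5 + 0.5a_B.
At a_B = 64: a_A = 28.5 + 0.5·64 = 60.5.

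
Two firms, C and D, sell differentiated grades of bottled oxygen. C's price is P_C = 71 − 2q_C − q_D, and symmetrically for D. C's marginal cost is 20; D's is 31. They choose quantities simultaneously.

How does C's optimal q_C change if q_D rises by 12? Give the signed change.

-3

Firm C's profit: π = q_C(71 − 2q_C − q_D) − 20q_C.
∂π/∂q_C = 51 − 4q_C − q_D = 0 ⇒ q_C = 12.75 − 0.25q_D.
The reaction-function slope is −0.25, so a 12-unit rise in q_D moves q_C by −0.25 × 12 = −3. C's best response falls — the actions are strategic substitutes.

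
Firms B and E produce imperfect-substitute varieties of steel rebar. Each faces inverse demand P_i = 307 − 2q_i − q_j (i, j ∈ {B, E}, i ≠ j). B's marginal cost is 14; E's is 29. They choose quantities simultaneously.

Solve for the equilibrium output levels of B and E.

Firm B's profit: π = q_B(307 − 2q_B − q_E) − 14q_B.
∂π/∂q_B = 293 − 4q_B − q_E = 0 ⇒ q_B = 73.25 − 0.25q_E.
Similarly q_E = 69.5 − 0.25q_B.
Solving the two reaction functions simultaneously: (1 − (−0.25)(−0.25))q_B = 73.25 − 0.25·69.5, so 0.9375q_B = 55.875 and q_B = 59.6.
Then q_E = 69.5 − 0.25·59.6 = 54.6.

59.6, 54.6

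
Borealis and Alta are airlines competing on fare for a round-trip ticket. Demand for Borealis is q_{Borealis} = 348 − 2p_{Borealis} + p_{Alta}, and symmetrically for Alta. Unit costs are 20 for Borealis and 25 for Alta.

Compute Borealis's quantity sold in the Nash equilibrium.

220

Borealis's profit: π = (p_{Borealis} − 20)(348 − 2p_{Borealis} + p_{Alta}).
∂π/∂p_{Borealis} = 388 − 4p_{Borealis} + p_{Alta} = 0 ⇒ p_{Borealis} = 97 + 0.25p_{Alta}.
Similarly p_{Alta} = 99.5 + 0.25p_{Borealis}.
Substituting the second reaction function into the first: p_{Borealis} = 97 + 0.25(99.5 + 0.25p_{Borealis}), which gives 0.9375p_{Borealis} = 121.875 ⇒ p_{Borealis} = 130.
Then p_{Alta} = 99.5 + 0.25·130 = 132.
q_{Borealis} = 348 − 2·130 + 132 = 220.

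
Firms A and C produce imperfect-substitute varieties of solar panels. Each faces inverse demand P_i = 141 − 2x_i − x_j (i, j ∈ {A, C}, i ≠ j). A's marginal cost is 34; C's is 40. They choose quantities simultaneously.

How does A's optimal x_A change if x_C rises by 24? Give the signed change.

-6

Firm A's profit: π = x_A(141 − 2x_A − x_C) − 34x_A.
∂π/∂x_A = 107 − 4x_A − x_C = 0 ⇒ x_A = 26.75 − 0.25x_C.
The reaction-function slope is −0.25, so a 24-unit rise in x_C moves x_A by −0.25 × 24 = −6. A's best response falls — the actions are strategic substitutes.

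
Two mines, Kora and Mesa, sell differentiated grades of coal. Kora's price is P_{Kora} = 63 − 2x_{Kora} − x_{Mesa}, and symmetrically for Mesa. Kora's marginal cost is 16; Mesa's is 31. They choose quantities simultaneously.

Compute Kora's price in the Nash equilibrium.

36.8

Mine Kora's profit: π = x_{Kora}(63 − 2x_{Kora} − x_{Mesa}) − 16x_{Kora}.
∂π/∂x_{Kora} = 47 − 4x_{Kora} − x_{Mesa} = 0 ⇒ x_{Kora} = 11.75 − 0.25x_{Mesa}.
Similarly x_{Mesa} = 8 − 0.25x_{Kora}.
Solving the two reaction functions simultaneously: (1 − (−0.25)(−0.25))x_{Kora} = 11.75 − 0.25·8, so 0.9375x_{Kora} = 9.75 and x_{Kora} = 10.4.
Then x_{Mesa} = 8 − 0.25·10.4 = 5.4.
P_{Kora} = 63 − 2·10.4 − 5.4 = 36.8.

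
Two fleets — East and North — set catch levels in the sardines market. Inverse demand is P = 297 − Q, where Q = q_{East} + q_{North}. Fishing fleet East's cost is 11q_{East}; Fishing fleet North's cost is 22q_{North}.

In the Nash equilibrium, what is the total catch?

187

Fishing fleet East's profit: π = q_{East}(297 − (q_{East} + q_{North})) − 11q_{East}.
∂π/∂q_{East} = 286 − 2q_{East} − q_{North} = 0, so q_{East} = 143 − 0.5q_{North}.
By the same steps for North: q_{North} = 137.5 − 0.5q_{East}.
Substituting the second reaction function into the first: q_{East} = 143 − 0.5(137.5 − 0.5q_{East}), which gives 0.75q_{East} = 74.25 ⇒ q_{East} = 99.
Then q_{North} = 137.5 − 0.5·99 = 88.
Total catch: 99 + 88 = 187.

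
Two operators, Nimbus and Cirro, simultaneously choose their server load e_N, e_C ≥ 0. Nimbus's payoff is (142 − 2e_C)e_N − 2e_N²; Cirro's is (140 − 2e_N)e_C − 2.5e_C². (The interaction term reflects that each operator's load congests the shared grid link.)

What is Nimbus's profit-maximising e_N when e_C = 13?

Expanding Nimbus's payoff: 142e_N − 2e_Ce_N − 2e_N².
∂π/∂e_N = 142 − 2e_C − 4e_N = 0, so e_N = 35.5 − 0.5e_C.
At e_C = 13: e_N = 35.5 − 0.5·13 = 29.

29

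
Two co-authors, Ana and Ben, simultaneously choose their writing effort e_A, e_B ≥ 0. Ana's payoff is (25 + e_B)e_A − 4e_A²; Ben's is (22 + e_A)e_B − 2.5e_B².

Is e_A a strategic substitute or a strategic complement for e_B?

strategic complements

Expanding Ana's payoff: 25e_A + e_Be_A − 4e_A².
∂π/∂e_A = 25 + e_B − 8e_A = 0, so e_A = 3.125 + 0.125e_B.
The best-response slope de_A/de_B = 0.125 > 0: the reaction function is upward-sloping, so the choices are strategic complements.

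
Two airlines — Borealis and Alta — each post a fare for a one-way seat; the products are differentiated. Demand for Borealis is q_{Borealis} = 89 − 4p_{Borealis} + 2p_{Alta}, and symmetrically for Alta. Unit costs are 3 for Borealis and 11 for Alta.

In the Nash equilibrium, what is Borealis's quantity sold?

59.6

Borealis's profit: π = (p_{Borealis} − 3)(89 − 4p_{Borealis} + 2p_{Alta}).
∂π/∂p_{Borealis} = 101 − 8p_{Borealis} + 2p_{Alta} = 0 ⇒ p_{Borealis} = 12.625 + 0.25p_{Alta}.
Similarly p_{Alta} = 16.625 + 0.25p_{Borealis}.
Substituting the second reaction function into the first: p_{Borealis} = 12.625 + 0.25(16.625 + 0.25p_{Borealis}), which gives 0.9375p_{Borealis} = 537/32 ⇒ p_{Borealis} = 17.9.
Then p_{Alta} = 16.625 + 0.25·17.9 = 21.1.
q_{Borealis} = 89 − 4·17.9 + 2·21.1 = 59.6.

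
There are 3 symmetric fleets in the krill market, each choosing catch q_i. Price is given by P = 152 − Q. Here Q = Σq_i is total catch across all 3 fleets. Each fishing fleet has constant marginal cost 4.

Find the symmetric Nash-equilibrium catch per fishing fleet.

A representative fishing fleet's profit is π_i = q_i(152 − Q) − 4q_i, with Q = q_i + Σ_{j≠i} q_j.
First-order condition: 148 − 2q_i − Σ_{j≠i} q_j = 0.
In a symmetric equilibrium every fishing fleet chooses the same q, so Σ_{j≠i} q_j = 2q. The condition becomes 148 − 4q = 0, giving q = 148/4 = 37.

37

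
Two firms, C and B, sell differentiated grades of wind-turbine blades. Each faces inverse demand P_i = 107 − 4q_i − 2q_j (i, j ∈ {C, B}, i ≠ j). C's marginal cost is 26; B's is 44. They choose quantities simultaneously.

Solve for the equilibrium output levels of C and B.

Firm C's profit: π = q_C(107 − 4q_C − 2q_B) − 26q_C.
∂π/∂q_C = 81 − 8q_C − 2q_B = 0 ⇒ q_C = 10.125 − 0.25q_B.
Similarly q_B = 7.875 − 0.25q_C.
Plugging q_B into C's best response: q_C = 10.125 − 0.25(7.875 − 0.25q_C) ⇒ 0.9375q_C = 261/32, so q_C = 8.7.
Then q_B = 7.875 − 0.25·8.7 = 5.7.

8.7, 5.7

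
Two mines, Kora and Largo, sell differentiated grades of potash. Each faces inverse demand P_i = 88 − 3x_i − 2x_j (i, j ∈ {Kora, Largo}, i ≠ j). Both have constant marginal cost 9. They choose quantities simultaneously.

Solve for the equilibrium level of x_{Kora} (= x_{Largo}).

9.875

Mine Kora's profit: π = x_{Kora}(88 − 3x_{Kora} − 2x_{Largo}) − 9x_{Kora}.
∂π/∂x_{Kora} = 79 − 6x_{Kora} − 2x_{Largo} = 0 ⇒ x_{Kora} = 79/6 − (1/3)x_{Largo}.
By symmetry x_{Largo} = x_{Kora}; substituting into the reaction function, (4/3)x_{Kora} = 79/6 and x_{Kora} = 9.875.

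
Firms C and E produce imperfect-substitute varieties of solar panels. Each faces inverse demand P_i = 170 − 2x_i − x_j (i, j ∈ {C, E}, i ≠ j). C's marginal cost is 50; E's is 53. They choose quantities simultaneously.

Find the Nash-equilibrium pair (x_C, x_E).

24.2, 23.2

Firm C's profit: π = x_C(170 − 2x_C − x_E) − 50x_C.
∂π/∂x_C = 120 − 4x_C − x_E = 0 ⇒ x_C = 30 − 0.25x_E.
Similarly x_E = 29.25 − 0.25x_C.
Plugging x_E into C's best response: x_C = 30 − 0.25(29.25 − 0.25x_C) ⇒ 0.9375x_C = 22.6875, so x_C = 24.2.
Then x_E = 29.25 − 0.25·24.2 = 23.2.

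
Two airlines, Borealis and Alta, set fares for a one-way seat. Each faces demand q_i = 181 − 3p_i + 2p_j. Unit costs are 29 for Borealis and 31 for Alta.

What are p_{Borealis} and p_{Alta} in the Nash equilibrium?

Borealis's profit: π = (p_{Borealis} − 29)(181 − 3p_{Borealis} + 2p_{Alta}).
∂π/∂p_{Borealis} = 268 − 6p_{Borealis} + 2p_{Alta} = 0 ⇒ p_{Borealis} = 134/3 + (1/3)p_{Alta}.
Similarly p_{Alta} = 137/3 + (1/3)p_{Borealis}.
Substituting the second reaction function into the first: p_{Borealis} = 134/3 + (1/3)(137/3 + (1/3)p_{Borealis}), which gives (8/9)p_{Borealis} = 539/9 ⇒ p_{Borealis} = 67.375.
Then p_{Alta} = 137/3 + (1/3)·67.375 = 68.125.

67.375, 68.125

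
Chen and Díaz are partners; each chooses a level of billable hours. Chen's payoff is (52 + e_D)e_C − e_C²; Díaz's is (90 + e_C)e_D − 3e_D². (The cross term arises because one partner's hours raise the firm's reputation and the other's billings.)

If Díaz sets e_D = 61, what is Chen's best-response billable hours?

Expanding Chen's payoff: 52e_C + e_De_C − e_C².
∂π/∂e_C = 52 + e_D − 2e_C = 0, so e_C = 26 + 0.5e_D.
At e_D = 61: e_C = 26 + 0.5·61 = 56.5.

56.5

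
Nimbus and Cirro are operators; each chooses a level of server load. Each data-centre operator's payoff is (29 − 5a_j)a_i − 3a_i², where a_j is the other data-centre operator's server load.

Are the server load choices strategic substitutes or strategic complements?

Nimbus's payoff is (29 − 5a_C)a_N − 3a_N².
∂π/∂a_N = 29 − 5a_C − 6a_N = 0, so a_N = 29/6 − (5/6)a_C.
The best-response slope da_N/da_C = −5/6 < 0: the reaction function is downward-sloping, so the choices are strategic substitutes.

strategic substitutes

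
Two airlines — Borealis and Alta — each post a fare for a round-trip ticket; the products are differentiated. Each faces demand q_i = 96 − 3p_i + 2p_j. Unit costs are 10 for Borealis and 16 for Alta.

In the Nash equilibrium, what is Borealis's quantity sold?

67.875

Borealis's profit: π = (p_{Borealis} − 10)(96 − 3p_{Borealis} + 2p_{Alta}).
∂π/∂p_{Borealis} = 126 − 6p_{Borealis} + 2p_{Alta} = 0 ⇒ p_{Borealis} = 21 + (1/3)p_{Alta}.
Similarly p_{Alta} = 24 + (1/3)p_{Borealis}.
Substituting the second reaction function into the first: p_{Borealis} = 21 + (1/3)(24 + (1/3)p_{Borealis}), which gives (8/9)p_{Borealis} = 29 ⇒ p_{Borealis} = 32.625.
Then p_{Alta} = 24 + (1/3)·32.625 = 34.875.
q_{Borealis} = 96 − 3·32.625 + 2·34.875 = 67.875.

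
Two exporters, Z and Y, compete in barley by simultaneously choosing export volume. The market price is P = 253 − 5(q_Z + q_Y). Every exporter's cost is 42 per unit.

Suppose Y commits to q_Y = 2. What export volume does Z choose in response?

20.1

Exporter Z's profit: π = q_Z(253 − 5(q_Z + q_Y)) − 42q_Z.
∂π/∂q_Z = 211 − 10q_Z − 5q_Y = 0, so q_Z = 21.1 − 0.5q_Y.
At q_Y = 2: q_Z = 21.1 − 0.5·2 = 20.1.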